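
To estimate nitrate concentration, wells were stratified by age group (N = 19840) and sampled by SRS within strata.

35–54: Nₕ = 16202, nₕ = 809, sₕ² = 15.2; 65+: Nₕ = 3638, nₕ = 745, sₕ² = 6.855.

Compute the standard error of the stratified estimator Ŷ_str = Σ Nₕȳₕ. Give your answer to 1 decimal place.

Var(Ŷ_str) = Σₕ Nₕ²(1 − fₕ)sₕ²/nₕ.
35–54: 16202²·(1 − 809/16202)·15.2/809 = 4.6858347 × 10^6.
65+: 3638²·(1 − 745/3638)·6.855/745 = 96841.68.
Sum = 4.7826764 × 10^6.
SE = √(4.7826764 × 10^6) = 2186.9.

2186.9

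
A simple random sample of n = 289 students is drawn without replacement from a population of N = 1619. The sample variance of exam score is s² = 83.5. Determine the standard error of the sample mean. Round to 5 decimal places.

0.48719

Under SRS without replacement, Var(ȳ) = (1 − f)·s²/n with f = n/N = 289/1619 = 0.17850525.
Var(ȳ) = (1 − 0.17850525)·83.5/289 = 0.82149475·0.28892734 = 0.23735229.
SE(ȳ) = √(0.23735229) = 0.48719.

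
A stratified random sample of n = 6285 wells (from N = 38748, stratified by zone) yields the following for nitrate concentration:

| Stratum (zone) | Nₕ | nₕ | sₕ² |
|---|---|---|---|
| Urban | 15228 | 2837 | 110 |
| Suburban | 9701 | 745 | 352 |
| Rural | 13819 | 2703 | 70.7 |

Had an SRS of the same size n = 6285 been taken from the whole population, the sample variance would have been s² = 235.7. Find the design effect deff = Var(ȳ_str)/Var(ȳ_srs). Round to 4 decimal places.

1.1105

Var(ȳ_str) = Σ Wₕ²(1−fₕ)sₕ²/nₕ with Wₕ = Nₕ/38748:
  Urban: (15228/38748)²·(1−2837/15228)·110/2837 = 0.0048728607
  Suburban: (9701/38748)²·(1−745/9701)·352/745 = 0.027341252
  Rural: (13819/38748)²·(1−2703/13819)·70.7/2703 = 0.0026760852
  → Var(ȳ_str) = 0.034890198.
Var(ȳ_srs) = (1 − 6285/38748)·235.7/6285 = 0.031419094.
deff = 0.034890198 / 0.031419094 = 1.1105.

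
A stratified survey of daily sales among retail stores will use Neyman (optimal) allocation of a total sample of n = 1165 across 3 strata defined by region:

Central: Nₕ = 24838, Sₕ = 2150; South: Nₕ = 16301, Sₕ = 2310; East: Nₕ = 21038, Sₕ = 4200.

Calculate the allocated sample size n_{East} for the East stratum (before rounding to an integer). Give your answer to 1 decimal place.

Neyman allocation: nₕ = n·NₕSₕ / Σⱼ NⱼSⱼ.
Σ NⱼSⱼ = 24838·2150 + 16301·2310 + 21038·4200 = 1.7941661 × 10^8.
n_{East} = 1165·21038·4200 / (1.7941661 × 10^8) = 573.7.

573.7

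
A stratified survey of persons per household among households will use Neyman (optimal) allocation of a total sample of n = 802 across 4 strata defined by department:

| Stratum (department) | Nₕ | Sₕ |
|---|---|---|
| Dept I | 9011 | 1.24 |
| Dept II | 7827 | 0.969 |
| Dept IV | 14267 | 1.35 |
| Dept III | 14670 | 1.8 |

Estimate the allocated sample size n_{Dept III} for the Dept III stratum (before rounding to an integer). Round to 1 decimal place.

Neyman allocation: nₕ = n·NₕSₕ / Σⱼ NⱼSⱼ.
Σ NⱼSⱼ = 9011·1.24 + 7827·0.969 + 14267·1.35 + 14670·1.8 = 64424.453.
n_{Dept III} = 802·14670·1.8 / 64424.453 = 328.7.

328.7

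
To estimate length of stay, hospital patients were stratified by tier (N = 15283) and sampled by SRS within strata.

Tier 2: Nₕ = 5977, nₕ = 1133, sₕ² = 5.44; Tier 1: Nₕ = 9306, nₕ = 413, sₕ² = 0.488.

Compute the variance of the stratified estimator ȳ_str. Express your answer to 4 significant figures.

0.001014

Var(ȳ_str) = Σₕ Wₕ²(1 − fₕ)sₕ²/nₕ with Wₕ = Nₕ/N, N = 15283.
Tier 2: Wₕ = 0.39108814; term = 0.39108814²·(1 − 0.18955998)·5.44/1133 = 5.9516743 × 10^-4.
Tier 1: Wₕ = 0.60891186; term = 0.60891186²·(1 − 0.04437997)·0.488/413 = 4.1866233 × 10^-4.
Sum = 0.0010138298.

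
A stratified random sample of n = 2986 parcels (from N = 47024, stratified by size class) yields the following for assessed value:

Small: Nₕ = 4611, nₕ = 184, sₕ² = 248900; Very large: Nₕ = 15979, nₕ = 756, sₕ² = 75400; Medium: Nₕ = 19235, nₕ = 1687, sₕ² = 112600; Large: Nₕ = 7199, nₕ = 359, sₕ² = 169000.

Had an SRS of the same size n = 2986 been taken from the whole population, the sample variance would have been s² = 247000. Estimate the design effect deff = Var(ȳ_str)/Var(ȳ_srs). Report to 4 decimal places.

Var(ȳ_str) = Σ Wₕ²(1−fₕ)sₕ²/nₕ with Wₕ = Nₕ/47024:
  Small: (4611/47024)²·(1−184/4611)·248900/184 = 12.487416
  Very large: (15979/47024)²·(1−756/15979)·75400/756 = 10.971355
  Medium: (19235/47024)²·(1−1687/19235)·112600/1687 = 10.188353
  Large: (7199/47024)²·(1−359/7199)·169000/359 = 10.482899
  → Var(ȳ_str) = 44.130023.
Var(ȳ_srs) = (1 − 2986/47024)·247000/2986 = 77.46672.
deff = 44.130023 / 77.46672 = 0.5697.

0.5697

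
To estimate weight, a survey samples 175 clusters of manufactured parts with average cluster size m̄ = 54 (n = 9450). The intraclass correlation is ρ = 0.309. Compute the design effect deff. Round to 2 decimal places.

17.38

deff = 1 + (54 − 1)·0.309 = 1 + 16.377 = 17.377.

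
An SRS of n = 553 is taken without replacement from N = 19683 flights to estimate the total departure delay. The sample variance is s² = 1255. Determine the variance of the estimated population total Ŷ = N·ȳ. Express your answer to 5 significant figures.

8.5453 × 10^8

Var(Ŷ) = N²·Var(ȳ) = N²·(1 − n/N)·s²/n.
f = 553/19683 = 0.02809531; Var(ȳ) = 0.97190469·1255/553 = 2.2056788.
Var(Ŷ) = 19683² · 2.2056788 = 8.5452516 × 10^8.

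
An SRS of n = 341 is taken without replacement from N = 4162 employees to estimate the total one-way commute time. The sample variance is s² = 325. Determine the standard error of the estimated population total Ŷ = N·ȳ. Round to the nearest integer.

Var(Ŷ) = N²·Var(ȳ) = N²·(1 − n/N)·s²/n.
f = 341/4162 = 0.08193176; Var(ȳ) = 0.91806824·325/341 = 0.87499172.
Var(Ŷ) = 4162² · 0.87499172 = 1.515682 × 10^7.
SE(Ŷ) = √(1.515682 × 10^7) = 3893.

3893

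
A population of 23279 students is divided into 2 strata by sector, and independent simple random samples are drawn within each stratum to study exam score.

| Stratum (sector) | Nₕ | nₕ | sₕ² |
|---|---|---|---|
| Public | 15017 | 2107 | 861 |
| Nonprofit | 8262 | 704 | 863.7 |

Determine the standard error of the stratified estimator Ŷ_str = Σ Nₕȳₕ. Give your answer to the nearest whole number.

Var(Ŷ_str) = Σₕ Nₕ²(1 − fₕ)sₕ²/nₕ.
Public: 15017²·(1 − 2107/15017)·861/2107 = 7.9222408 × 10^7.
Nonprofit: 8262²·(1 − 704/8262)·863.7/704 = 7.6609449 × 10^7.
Sum = 1.5583186 × 10^8.
SE = √(1.5583186 × 10^8) = 12483.

12483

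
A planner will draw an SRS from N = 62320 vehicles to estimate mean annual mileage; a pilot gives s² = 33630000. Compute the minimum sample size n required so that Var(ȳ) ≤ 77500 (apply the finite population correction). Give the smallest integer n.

Without fpc, n₀ = s²/D = 33630000/77500 = 433.9355.
With fpc, (1 − n/N)·s²/n ≤ D requires n ≥ n₀/(1 + n₀/N) = 433.9355/(1 + 433.9355/62320) = 430.9349.
Rounding up, n = 431.

431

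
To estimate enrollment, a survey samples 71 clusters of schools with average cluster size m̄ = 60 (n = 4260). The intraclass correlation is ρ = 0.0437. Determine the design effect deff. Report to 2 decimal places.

3.58

deff = 1 + (60 − 1)·0.0437 = 1 + 2.5783 = 3.5783.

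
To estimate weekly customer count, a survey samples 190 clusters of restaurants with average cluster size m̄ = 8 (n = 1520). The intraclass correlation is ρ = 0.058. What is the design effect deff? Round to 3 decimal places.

1.406

deff = 1 + (8 − 1)·0.058 = 1 + 0.406 = 1.406.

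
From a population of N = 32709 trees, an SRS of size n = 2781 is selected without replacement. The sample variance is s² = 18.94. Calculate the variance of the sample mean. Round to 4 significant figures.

Under SRS without replacement, Var(ȳ) = (1 − f)·s²/n with f = n/N = 2781/32709 = 0.08502247.
Var(ȳ) = (1 − 0.08502247)·18.94/2781 = 0.91497753·0.0068104998 = 0.0062314543.

0.006231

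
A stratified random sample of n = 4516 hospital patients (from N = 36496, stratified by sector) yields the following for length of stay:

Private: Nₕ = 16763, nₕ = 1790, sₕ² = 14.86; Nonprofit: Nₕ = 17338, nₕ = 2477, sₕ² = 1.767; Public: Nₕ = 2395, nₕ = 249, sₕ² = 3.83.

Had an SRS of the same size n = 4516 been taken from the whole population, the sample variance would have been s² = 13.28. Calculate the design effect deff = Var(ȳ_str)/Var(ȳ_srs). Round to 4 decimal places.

Var(ȳ_str) = Σ Wₕ²(1−fₕ)sₕ²/nₕ with Wₕ = Nₕ/36496:
  Private: (16763/36496)²·(1−1790/16763)·14.86/1790 = 0.0015643568
  Nonprofit: (17338/36496)²·(1−2477/17338)·1.767/2477 = 1.3799617 × 10^-4
  Public: (2395/36496)²·(1−249/2395)·3.83/249 = 5.9353198 × 10^-5
  → Var(ȳ_str) = 0.0017617062.
Var(ȳ_srs) = (1 − 4516/36496)·13.28/4516 = 0.00257678.
deff = 0.0017617062 / 0.00257678 = 0.6837.

0.6837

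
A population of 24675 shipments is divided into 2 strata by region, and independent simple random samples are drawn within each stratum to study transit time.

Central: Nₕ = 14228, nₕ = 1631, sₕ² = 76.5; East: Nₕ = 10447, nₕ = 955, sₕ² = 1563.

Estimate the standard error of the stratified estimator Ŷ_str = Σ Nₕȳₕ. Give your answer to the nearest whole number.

13065

Var(Ŷ_str) = Σₕ Nₕ²(1 − fₕ)sₕ²/nₕ.
Central: 14228²·(1 − 1631/14228)·76.5/1631 = 8.4065628 × 10^6.
East: 10447²·(1 − 955/10447)·1563/955 = 1.6229492 × 10^8.
Sum = 1.7070148 × 10^8.
SE = √(1.7070148 × 10^8) = 13065.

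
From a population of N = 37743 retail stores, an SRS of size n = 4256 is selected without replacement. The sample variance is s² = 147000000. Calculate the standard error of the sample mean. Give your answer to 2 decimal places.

Under SRS without replacement, Var(ȳ) = (1 − f)·s²/n with f = n/N = 4256/37743 = 0.11276263.
Var(ȳ) = (1 − 0.11276263)·147000000/4256 = 0.88723737·34539.474 = 30644.712.
SE(ȳ) = √(30644.712) = 175.06.

175.06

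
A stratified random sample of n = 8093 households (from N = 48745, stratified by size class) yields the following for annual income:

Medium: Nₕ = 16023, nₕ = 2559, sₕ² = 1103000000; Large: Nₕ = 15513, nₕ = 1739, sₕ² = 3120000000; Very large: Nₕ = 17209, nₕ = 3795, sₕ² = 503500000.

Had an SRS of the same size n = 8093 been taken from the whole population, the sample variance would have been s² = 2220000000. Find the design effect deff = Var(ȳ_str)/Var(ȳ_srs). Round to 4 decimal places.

Var(ȳ_str) = Σ Wₕ²(1−fₕ)sₕ²/nₕ with Wₕ = Nₕ/48745:
  Medium: (16023/48745)²·(1−2559/16023)·1103000000/2559 = 39134.79
  Large: (15513/48745)²·(1−1739/15513)·3120000000/1739 = 161343.23
  Very large: (17209/48745)²·(1−3795/17209)·503500000/3795 = 12889.661
  → Var(ȳ_str) = 213367.68.
Var(ȳ_srs) = (1 − 8093/48745)·2220000000/8093 = 228768.
deff = 213367.68 / 228768 = 0.9327.

0.9327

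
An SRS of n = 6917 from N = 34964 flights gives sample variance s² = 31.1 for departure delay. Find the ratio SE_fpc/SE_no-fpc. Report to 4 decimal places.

0.8956

f = n/N = 6917/34964 = 0.19783206.
SE_no-fpc = √(s²/n) = 0.067053478; SE_fpc = √((1−f)s²/n) = 0.060055662.
Ratio = √(1−f) = 0.89563829.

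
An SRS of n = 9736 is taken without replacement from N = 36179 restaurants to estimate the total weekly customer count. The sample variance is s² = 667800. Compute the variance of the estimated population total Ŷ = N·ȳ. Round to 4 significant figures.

6.562 × 10^10

Var(Ŷ) = N²·Var(ȳ) = N²·(1 − n/N)·s²/n.
f = 9736/36179 = 0.26910639; Var(ȳ) = 0.73089361·667800/9736 = 50.132575.
Var(Ŷ) = 36179² · 50.132575 = 6.5619532 × 10^10.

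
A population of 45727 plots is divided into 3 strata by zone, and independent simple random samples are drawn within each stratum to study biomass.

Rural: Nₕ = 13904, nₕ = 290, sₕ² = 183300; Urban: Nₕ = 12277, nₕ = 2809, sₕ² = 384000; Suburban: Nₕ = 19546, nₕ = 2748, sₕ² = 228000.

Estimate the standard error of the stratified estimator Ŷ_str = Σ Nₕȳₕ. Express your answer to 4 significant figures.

403500

Var(Ŷ_str) = Σₕ Nₕ²(1 − fₕ)sₕ²/nₕ.
Rural: 13904²·(1 − 290/13904)·183300/290 = 1.1964374 × 10^11.
Urban: 12277²·(1 − 2809/12277)·384000/2809 = 1.5890223 × 10^10.
Suburban: 19546²·(1 − 2748/19546)·228000/2748 = 2.7241661 × 10^10.
Sum = 1.6277562 × 10^11.
SE = √(1.6277562 × 10^11) = 403500.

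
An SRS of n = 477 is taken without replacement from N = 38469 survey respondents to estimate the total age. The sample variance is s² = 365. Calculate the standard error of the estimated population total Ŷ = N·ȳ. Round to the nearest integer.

Var(Ŷ) = N²·Var(ȳ) = N²·(1 − n/N)·s²/n.
f = 477/38469 = 0.01239959; Var(ȳ) = 0.98760041·365/477 = 0.755711.
Var(Ŷ) = 38469² · 0.755711 = 1.1183495 × 10^9.
SE(Ŷ) = √(1.1183495 × 10^9) = 33442.

33442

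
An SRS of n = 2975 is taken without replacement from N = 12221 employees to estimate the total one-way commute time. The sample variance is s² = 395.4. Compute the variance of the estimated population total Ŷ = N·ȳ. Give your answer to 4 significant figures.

1.502 × 10^7

Var(Ŷ) = N²·Var(ȳ) = N²·(1 − n/N)·s²/n.
f = 2975/12221 = 0.24343343; Var(ȳ) = 0.75656657·395.4/2975 = 0.10055342.
Var(Ŷ) = 12221² · 0.10055342 = 1.5017939 × 10^7.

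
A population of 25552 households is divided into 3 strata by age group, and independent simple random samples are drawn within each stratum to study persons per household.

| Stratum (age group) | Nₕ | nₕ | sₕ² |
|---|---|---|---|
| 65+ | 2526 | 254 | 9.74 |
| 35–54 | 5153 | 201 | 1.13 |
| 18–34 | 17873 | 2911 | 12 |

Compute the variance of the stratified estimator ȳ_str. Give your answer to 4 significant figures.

0.002245

Var(ȳ_str) = Σₕ Wₕ²(1 − fₕ)sₕ²/nₕ with Wₕ = Nₕ/N, N = 25552.
65+: Wₕ = 0.09885723; term = 0.09885723²·(1 − 0.10055424)·9.74/254 = 3.3706768 × 10^-4.
35–54: Wₕ = 0.20166719; term = 0.20166719²·(1 − 0.03900640)·1.13/201 = 2.1972191 × 10^-4.
18–34: Wₕ = 0.69947558; term = 0.69947558²·(1 − 0.16287137)·12/2911 = 0.0016884039.
Sum = 0.0022451935.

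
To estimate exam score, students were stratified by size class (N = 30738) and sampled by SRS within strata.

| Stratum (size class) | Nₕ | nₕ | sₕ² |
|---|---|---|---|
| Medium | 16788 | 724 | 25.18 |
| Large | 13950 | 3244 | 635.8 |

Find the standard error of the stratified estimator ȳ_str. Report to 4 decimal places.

0.2023

Var(ȳ_str) = Σₕ Wₕ²(1 − fₕ)sₕ²/nₕ with Wₕ = Nₕ/N, N = 30738.
Medium: Wₕ = 0.54616436; term = 0.54616436²·(1 − 0.04312604)·25.18/724 = 0.0099270133.
Large: Wₕ = 0.45383564; term = 0.45383564²·(1 − 0.23254480)·635.8/3244 = 0.030980606.
Sum = 0.040907619.
SE = √(0.040907619) = 0.2023.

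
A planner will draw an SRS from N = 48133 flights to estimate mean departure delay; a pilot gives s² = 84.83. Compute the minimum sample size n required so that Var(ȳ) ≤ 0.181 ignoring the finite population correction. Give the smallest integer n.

Without fpc, n₀ = s²/D = 84.83/0.181 = 468.6740.
Rounding up, n = 469.

469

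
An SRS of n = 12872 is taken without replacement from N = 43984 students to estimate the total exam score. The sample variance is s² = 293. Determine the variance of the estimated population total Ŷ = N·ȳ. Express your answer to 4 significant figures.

Var(Ŷ) = N²·Var(ȳ) = N²·(1 − n/N)·s²/n.
f = 12872/43984 = 0.29265187; Var(ȳ) = 0.70734813·293/12872 = 0.016101072.
Var(Ŷ) = 43984² · 0.016101072 = 3.1149009 × 10^7.

3.115 × 10^7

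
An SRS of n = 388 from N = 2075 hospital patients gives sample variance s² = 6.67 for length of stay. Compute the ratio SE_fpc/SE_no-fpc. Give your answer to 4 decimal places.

0.9017

f = n/N = 388/2075 = 0.18698795.
SE_no-fpc = √(s²/n) = 0.13111339; SE_fpc = √((1−f)s²/n) = 0.11822125.
Ratio = √(1−f) = 0.90167181.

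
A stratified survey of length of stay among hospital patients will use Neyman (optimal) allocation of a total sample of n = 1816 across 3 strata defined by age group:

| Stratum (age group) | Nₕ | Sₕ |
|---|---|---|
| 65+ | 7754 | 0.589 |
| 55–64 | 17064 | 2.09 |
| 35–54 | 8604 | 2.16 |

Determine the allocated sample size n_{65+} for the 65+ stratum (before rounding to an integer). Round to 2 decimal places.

141.01

Neyman allocation: nₕ = n·NₕSₕ / Σⱼ NⱼSⱼ.
Σ NⱼSⱼ = 7754·0.589 + 17064·2.09 + 8604·2.16 = 58815.506.
n_{65+} = 1816·7754·0.589 / 58815.506 = 141.01.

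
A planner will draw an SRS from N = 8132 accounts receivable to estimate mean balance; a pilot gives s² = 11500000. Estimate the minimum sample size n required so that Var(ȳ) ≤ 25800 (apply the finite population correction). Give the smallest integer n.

Without fpc, n₀ = s²/D = 11500000/25800 = 445.7364.
With fpc, (1 − n/N)·s²/n ≤ D requires n ≥ n₀/(1 + n₀/N) = 445.7364/(1 + 445.7364/8132) = 422.5740.
Rounding up, n = 423.

423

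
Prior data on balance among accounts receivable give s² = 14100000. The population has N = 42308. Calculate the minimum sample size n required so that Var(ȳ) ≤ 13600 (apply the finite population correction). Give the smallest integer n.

Without fpc, n₀ = s²/D = 14100000/13600 = 1036.7647.
With fpc, (1 − n/N)·s²/n ≤ D requires n ≥ n₀/(1 + n₀/N) = 1036.7647/(1 + 1036.7647/42308) = 1011.9663.
Rounding up, n = 1012.

1012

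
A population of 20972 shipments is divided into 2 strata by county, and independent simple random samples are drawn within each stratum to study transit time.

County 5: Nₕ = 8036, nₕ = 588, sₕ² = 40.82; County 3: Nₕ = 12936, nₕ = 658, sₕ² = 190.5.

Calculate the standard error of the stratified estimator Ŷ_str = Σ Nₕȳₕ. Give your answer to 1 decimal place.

7080.8

Var(Ŷ_str) = Σₕ Nₕ²(1 − fₕ)sₕ²/nₕ.
County 5: 8036²·(1 − 588/8036)·40.82/588 = 4.1550406 × 10^6.
County 3: 12936²·(1 − 658/12936)·190.5/658 = 4.5982939 × 10^7.
Sum = 5.013798 × 10^7.
SE = √(5.013798 × 10^7) = 7080.8.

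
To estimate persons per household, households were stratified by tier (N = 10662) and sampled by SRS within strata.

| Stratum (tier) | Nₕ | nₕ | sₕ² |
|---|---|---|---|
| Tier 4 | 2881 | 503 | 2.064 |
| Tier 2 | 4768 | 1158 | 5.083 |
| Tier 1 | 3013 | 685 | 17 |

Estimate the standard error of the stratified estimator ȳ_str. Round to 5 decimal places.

Var(ȳ_str) = Σₕ Wₕ²(1 − fₕ)sₕ²/nₕ with Wₕ = Nₕ/N, N = 10662.
Tier 4: Wₕ = 0.27021197; term = 0.27021197²·(1 − 0.17459216)·2.064/503 = 2.4729735 × 10^-4.
Tier 2: Wₕ = 0.44719565; term = 0.44719565²·(1 − 0.24286913)·5.083/1158 = 6.6462648 × 10^-4.
Tier 1: Wₕ = 0.28259238; term = 0.28259238²·(1 − 0.22734816)·17/685 = 0.0015313099.
Sum = 0.0024432337.
SE = √(0.0024432337) = 0.04943.

0.04943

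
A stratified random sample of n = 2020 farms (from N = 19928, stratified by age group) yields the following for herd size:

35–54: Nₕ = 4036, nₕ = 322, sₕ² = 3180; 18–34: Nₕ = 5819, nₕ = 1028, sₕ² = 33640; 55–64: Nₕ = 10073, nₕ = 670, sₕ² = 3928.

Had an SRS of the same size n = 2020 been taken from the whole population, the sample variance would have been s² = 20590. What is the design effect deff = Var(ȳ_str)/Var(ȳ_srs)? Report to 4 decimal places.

0.4441

Var(ȳ_str) = Σ Wₕ²(1−fₕ)sₕ²/nₕ with Wₕ = Nₕ/19928:
  35–54: (4036/19928)²·(1−322/4036)·3180/322 = 0.3727665
  18–34: (5819/19928)²·(1−1028/5819)·33640/1028 = 2.2972591
  55–64: (10073/19928)²·(1−670/10073)·3928/670 = 1.3982812
  → Var(ȳ_str) = 4.0683068.
Var(ȳ_srs) = (1 − 2020/19928)·20590/2020 = 9.1598497.
deff = 4.0683068 / 9.1598497 = 0.4441.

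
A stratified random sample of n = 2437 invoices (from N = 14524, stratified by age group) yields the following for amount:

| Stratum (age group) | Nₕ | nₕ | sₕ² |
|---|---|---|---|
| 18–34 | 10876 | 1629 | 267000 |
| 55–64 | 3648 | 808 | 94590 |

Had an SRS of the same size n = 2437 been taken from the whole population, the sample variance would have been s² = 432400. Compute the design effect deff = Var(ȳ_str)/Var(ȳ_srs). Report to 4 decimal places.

Var(ȳ_str) = Σ Wₕ²(1−fₕ)sₕ²/nₕ with Wₕ = Nₕ/14524:
  18–34: (10876/14524)²·(1−1629/10876)·267000/1629 = 78.142581
  55–64: (3648/14524)²·(1−808/3648)·94590/808 = 5.7495593
  → Var(ȳ_str) = 83.89214.
Var(ȳ_srs) = (1 − 2437/14524)·432400/2437 = 147.65986.
deff = 83.89214 / 147.65986 = 0.5681.

0.5681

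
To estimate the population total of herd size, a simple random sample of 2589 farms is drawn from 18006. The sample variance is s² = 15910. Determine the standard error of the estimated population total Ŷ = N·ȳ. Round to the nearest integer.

Var(Ŷ) = N²·Var(ȳ) = N²·(1 − n/N)·s²/n.
f = 2589/18006 = 0.14378540; Var(ȳ) = 0.85621460·15910/2589 = 5.2616355.
Var(Ŷ) = 18006² · 5.2616355 = 1.7059066 × 10^9.
SE(Ŷ) = √(1.7059066 × 10^9) = 41303.

41303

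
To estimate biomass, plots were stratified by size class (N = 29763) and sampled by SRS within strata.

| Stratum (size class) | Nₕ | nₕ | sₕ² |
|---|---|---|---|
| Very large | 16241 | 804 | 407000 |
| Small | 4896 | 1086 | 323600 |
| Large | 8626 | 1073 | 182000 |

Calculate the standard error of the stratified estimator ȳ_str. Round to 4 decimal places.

Var(ȳ_str) = Σₕ Wₕ²(1 − fₕ)sₕ²/nₕ with Wₕ = Nₕ/N, N = 29763.
Very large: Wₕ = 0.54567752; term = 0.54567752²·(1 − 0.04950434)·407000/804 = 143.27177.
Small: Wₕ = 0.16449955; term = 0.16449955²·(1 − 0.22181373)·323600/1086 = 6.2746812.
Large: Wₕ = 0.28982293; term = 0.28982293²·(1 − 0.12439137)·182000/1073 = 12.475191.
Sum = 162.02164.
SE = √(162.02164) = 12.7288.

12.7288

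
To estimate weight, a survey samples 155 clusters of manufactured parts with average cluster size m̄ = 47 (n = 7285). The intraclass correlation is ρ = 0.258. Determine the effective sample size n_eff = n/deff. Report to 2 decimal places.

566.13

deff = 1 + (47 − 1)·0.258 = 1 + 11.868 = 12.868.
n_eff = 7285 / 12.868 = 566.13.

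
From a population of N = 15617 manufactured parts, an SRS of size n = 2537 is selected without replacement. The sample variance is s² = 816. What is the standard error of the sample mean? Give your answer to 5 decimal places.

Under SRS without replacement, Var(ȳ) = (1 − f)·s²/n with f = n/N = 2537/15617 = 0.16245118.
Var(ȳ) = (1 − 0.16245118)·816/2537 = 0.83754882·0.32163973 = 0.26938898.
SE(ȳ) = √(0.26938898) = 0.51903.

0.51903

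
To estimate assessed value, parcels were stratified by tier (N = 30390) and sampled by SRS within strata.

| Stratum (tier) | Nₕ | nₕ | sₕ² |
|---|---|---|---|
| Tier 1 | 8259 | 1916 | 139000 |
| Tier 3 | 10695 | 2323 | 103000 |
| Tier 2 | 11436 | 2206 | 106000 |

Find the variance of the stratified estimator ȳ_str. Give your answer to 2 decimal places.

Var(ȳ_str) = Σₕ Wₕ²(1 − fₕ)sₕ²/nₕ with Wₕ = Nₕ/N, N = 30390.
Tier 1: Wₕ = 0.27176703; term = 0.27176703²·(1 − 0.23198934)·139000/1916 = 4.115097.
Tier 3: Wₕ = 0.35192498; term = 0.35192498²·(1 − 0.21720430)·103000/2323 = 4.2986949.
Tier 2: Wₕ = 0.37630800; term = 0.37630800²·(1 − 0.19289962)·106000/2206 = 5.4918012.
Sum = 13.905593.

13.91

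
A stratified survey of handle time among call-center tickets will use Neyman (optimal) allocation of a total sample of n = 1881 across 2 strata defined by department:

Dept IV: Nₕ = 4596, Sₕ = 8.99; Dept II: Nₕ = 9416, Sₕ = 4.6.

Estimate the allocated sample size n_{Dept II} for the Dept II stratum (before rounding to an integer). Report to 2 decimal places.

962.68

Neyman allocation: nₕ = n·NₕSₕ / Σⱼ NⱼSⱼ.
Σ NⱼSⱼ = 4596·8.99 + 9416·4.6 = 84631.64.
n_{Dept II} = 1881·9416·4.6 / 84631.64 = 962.68.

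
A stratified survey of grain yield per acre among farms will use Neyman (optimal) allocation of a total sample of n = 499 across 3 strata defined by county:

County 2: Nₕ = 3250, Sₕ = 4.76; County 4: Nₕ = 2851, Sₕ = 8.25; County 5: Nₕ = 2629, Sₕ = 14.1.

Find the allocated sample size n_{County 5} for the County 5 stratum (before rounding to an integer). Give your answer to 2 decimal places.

243.20

Neyman allocation: nₕ = n·NₕSₕ / Σⱼ NⱼSⱼ.
Σ NⱼSⱼ = 3250·4.76 + 2851·8.25 + 2629·14.1 = 76059.65.
n_{County 5} = 499·2629·14.1 / 76059.65 = 243.20.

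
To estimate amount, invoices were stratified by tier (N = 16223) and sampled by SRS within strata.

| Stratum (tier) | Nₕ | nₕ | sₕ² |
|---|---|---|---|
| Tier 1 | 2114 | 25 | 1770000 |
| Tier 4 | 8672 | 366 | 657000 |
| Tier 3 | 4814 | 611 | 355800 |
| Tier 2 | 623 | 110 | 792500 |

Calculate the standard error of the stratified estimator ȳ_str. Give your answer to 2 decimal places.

Var(ȳ_str) = Σₕ Wₕ²(1 − fₕ)sₕ²/nₕ with Wₕ = Nₕ/N, N = 16223.
Tier 1: Wₕ = 0.13030882; term = 0.13030882²·(1 − 0.01182592)·1770000/25 = 1187.9943.
Tier 4: Wₕ = 0.53454971; term = 0.53454971²·(1 − 0.04220480)·657000/366 = 491.28459.
Tier 3: Wₕ = 0.29673920; term = 0.29673920²·(1 − 0.12692148)·355800/611 = 44.768019.
Tier 2: Wₕ = 0.03840227; term = 0.03840227²·(1 − 0.17656501)·792500/110 = 8.7488236.
Sum = 1732.7957.
SE = √(1732.7957) = 41.63.

41.63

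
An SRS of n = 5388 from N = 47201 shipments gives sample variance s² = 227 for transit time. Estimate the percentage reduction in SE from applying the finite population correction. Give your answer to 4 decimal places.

f = n/N = 5388/47201 = 0.11415012.
SE_no-fpc = √(s²/n) = 0.20525755; SE_fpc = √((1−f)s²/n) = 0.19318758.
Ratio = √(1−f) = 0.94119598. Reduction = 100·(1 − 0.94119598) = 5.8804%.

5.8804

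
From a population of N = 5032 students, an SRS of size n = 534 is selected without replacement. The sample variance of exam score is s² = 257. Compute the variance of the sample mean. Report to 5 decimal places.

0.43020

Under SRS without replacement, Var(ȳ) = (1 − f)·s²/n with f = n/N = 534/5032 = 0.10612083.
Var(ȳ) = (1 − 0.10612083)·257/534 = 0.89387917·0.48127341 = 0.43020028.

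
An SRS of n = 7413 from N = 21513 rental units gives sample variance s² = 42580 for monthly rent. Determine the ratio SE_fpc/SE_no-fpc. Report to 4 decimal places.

0.8096

f = n/N = 7413/21513 = 0.34458235.
SE_no-fpc = √(s²/n) = 2.3966567; SE_fpc = √((1−f)s²/n) = 1.9402822.
Ratio = √(1−f) = 0.80957869.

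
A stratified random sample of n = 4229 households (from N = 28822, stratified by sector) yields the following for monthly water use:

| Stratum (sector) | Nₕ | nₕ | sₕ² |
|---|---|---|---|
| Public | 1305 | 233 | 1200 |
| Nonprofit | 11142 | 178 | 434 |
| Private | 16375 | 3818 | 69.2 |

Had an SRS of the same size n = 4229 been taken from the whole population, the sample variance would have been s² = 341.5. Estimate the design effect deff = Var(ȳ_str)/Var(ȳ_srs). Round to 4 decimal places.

Var(ȳ_str) = Σ Wₕ²(1−fₕ)sₕ²/nₕ with Wₕ = Nₕ/28822:
  Public: (1305/28822)²·(1−233/1305)·1200/233 = 0.0086732606
  Nonprofit: (11142/28822)²·(1−178/11142)·434/178 = 0.35855326
  Private: (16375/28822)²·(1−3818/16375)·69.2/3818 = 0.0044863086
  → Var(ȳ_str) = 0.37171283.
Var(ȳ_srs) = (1 − 4229/28822)·341.5/4229 = 0.068903363.
deff = 0.37171283 / 0.068903363 = 5.3947.

5.3947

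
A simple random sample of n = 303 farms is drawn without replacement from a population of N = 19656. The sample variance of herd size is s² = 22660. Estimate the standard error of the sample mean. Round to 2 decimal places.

Under SRS without replacement, Var(ȳ) = (1 − f)·s²/n with f = n/N = 303/19656 = 0.01541514.
Var(ȳ) = (1 − 0.01541514)·22660/303 = 0.98458486·74.785479 = 73.63265.
SE(ȳ) = √(73.63265) = 8.58.

8.58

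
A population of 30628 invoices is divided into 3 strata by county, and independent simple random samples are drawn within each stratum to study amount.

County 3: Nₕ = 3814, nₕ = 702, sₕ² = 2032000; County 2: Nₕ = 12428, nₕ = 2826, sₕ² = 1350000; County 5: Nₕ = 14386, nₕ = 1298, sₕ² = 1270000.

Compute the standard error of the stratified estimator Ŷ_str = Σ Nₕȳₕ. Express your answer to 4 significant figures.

Var(Ŷ_str) = Σₕ Nₕ²(1 − fₕ)sₕ²/nₕ.
County 3: 3814²·(1 − 702/3814)·2032000/702 = 3.4356338 × 10^10.
County 2: 12428²·(1 − 2826/12428)·1350000/2826 = 5.7006524 × 10^10.
County 5: 14386²·(1 − 1298/14386)·1270000/1298 = 1.8422237 × 10^11.
Sum = 2.7558523 × 10^11.
SE = √(2.7558523 × 10^11) = 525000.

525000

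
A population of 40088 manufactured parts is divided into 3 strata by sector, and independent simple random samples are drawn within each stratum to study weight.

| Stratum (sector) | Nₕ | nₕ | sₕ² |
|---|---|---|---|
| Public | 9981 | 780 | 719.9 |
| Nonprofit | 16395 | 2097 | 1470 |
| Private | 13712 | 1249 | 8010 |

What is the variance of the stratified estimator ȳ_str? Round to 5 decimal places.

Var(ȳ_str) = Σₕ Wₕ²(1 − fₕ)sₕ²/nₕ with Wₕ = Nₕ/N, N = 40088.
Public: Wₕ = 0.24897725; term = 0.24897725²·(1 − 0.07814848)·719.9/780 = 0.052742156.
Nonprofit: Wₕ = 0.40897525; term = 0.40897525²·(1 − 0.12790485)·1470/2097 = 0.10225318.
Private: Wₕ = 0.34204750; term = 0.34204750²·(1 − 0.09108810)·8010/1249 = 0.6819691.
Sum = 0.83696444.

0.83696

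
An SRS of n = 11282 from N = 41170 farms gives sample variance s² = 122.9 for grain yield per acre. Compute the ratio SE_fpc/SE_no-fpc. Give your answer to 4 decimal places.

0.8520

f = n/N = 11282/41170 = 0.27403449.
SE_no-fpc = √(s²/n) = 0.10437173; SE_fpc = √((1−f)s²/n) = 0.088928484.
Ratio = √(1−f) = 0.85203610.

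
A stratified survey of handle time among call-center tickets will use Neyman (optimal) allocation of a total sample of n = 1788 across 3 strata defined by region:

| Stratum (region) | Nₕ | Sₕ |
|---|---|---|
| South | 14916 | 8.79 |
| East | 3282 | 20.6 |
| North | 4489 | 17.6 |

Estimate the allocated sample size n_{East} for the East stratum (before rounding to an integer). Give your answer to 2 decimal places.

Neyman allocation: nₕ = n·NₕSₕ / Σⱼ NⱼSⱼ.
Σ NⱼSⱼ = 14916·8.79 + 3282·20.6 + 4489·17.6 = 277727.24.
n_{East} = 1788·3282·20.6 / 277727.24 = 435.27.

435.27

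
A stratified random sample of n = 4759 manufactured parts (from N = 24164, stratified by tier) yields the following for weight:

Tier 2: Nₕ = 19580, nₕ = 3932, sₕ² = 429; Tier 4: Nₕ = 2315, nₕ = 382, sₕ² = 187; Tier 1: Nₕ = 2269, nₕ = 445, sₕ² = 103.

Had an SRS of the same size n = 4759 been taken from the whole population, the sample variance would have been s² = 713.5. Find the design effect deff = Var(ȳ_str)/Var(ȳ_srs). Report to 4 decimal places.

0.5203

Var(ȳ_str) = Σ Wₕ²(1−fₕ)sₕ²/nₕ with Wₕ = Nₕ/24164:
  Tier 2: (19580/24164)²·(1−3932/19580)·429/3932 = 0.057250285
  Tier 4: (2315/24164)²·(1−382/2315)·187/382 = 0.0037516597
  Tier 1: (2269/24164)²·(1−445/2269)·103/445 = 0.0016405856
  → Var(ȳ_str) = 0.06264253.
Var(ȳ_srs) = (1 − 4759/24164)·713.5/4759 = 0.12039906.
deff = 0.06264253 / 0.12039906 = 0.5203.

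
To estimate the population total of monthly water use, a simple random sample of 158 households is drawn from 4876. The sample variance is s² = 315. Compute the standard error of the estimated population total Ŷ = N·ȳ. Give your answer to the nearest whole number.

Var(Ŷ) = N²·Var(ȳ) = N²·(1 − n/N)·s²/n.
f = 158/4876 = 0.03240361; Var(ȳ) = 0.96759639·315/158 = 1.9290688.
Var(Ŷ) = 4876² · 1.9290688 = 4.5864336 × 10^7.
SE(Ŷ) = √(4.5864336 × 10^7) = 6772.

6772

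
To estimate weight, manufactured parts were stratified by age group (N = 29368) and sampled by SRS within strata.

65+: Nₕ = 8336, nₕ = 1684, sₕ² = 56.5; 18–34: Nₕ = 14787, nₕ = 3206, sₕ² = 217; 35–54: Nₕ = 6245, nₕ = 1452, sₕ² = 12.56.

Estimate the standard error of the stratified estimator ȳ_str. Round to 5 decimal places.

0.12608

Var(ȳ_str) = Σₕ Wₕ²(1 − fₕ)sₕ²/nₕ with Wₕ = Nₕ/N, N = 29368.
65+: Wₕ = 0.28384636; term = 0.28384636²·(1 − 0.20201536)·56.5/1684 = 0.0021570865.
18–34: Wₕ = 0.50350722; term = 0.50350722²·(1 − 0.21681206)·217/3206 = 0.013439206.
35–54: Wₕ = 0.21264642; term = 0.21264642²·(1 − 0.23250600)·12.56/1452 = 3.0020239 × 10^-4.
Sum = 0.015896495.
SE = √(0.015896495) = 0.12608.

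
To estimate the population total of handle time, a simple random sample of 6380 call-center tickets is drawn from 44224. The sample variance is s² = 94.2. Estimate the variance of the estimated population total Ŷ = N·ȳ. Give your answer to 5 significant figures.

2.4711 × 10^7

Var(Ŷ) = N²·Var(ȳ) = N²·(1 − n/N)·s²/n.
f = 6380/44224 = 0.14426556; Var(ȳ) = 0.85573444·94.2/6380 = 0.012634825.
Var(Ŷ) = 44224² · 0.012634825 = 2.4710713 × 10^7.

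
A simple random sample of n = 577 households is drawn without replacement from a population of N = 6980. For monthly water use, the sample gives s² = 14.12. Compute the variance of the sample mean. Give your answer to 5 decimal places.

Under SRS without replacement, Var(ȳ) = (1 − f)·s²/n with f = n/N = 577/6980 = 0.08266476.
Var(ȳ) = (1 − 0.08266476)·14.12/577 = 0.91733524·0.024471404 = 0.022448481.

0.02245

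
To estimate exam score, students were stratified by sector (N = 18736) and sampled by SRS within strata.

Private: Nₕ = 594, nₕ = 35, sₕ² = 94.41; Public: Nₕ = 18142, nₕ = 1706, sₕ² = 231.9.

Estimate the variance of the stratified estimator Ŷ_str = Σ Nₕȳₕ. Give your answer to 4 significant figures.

4.143 × 10^7

Var(Ŷ_str) = Σₕ Nₕ²(1 − fₕ)sₕ²/nₕ.
Private: 594²·(1 − 35/594)·94.41/35 = 895670.37.
Public: 18142²·(1 − 1706/18142)·231.9/1706 = 4.0532465 × 10^7.
Sum = 4.1428135 × 10^7.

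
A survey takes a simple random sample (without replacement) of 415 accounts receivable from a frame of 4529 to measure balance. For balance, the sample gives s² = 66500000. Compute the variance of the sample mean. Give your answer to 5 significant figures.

Under SRS without replacement, Var(ȳ) = (1 − f)·s²/n with f = n/N = 415/4529 = 0.09163171.
Var(ȳ) = (1 − 0.09163171)·66500000/415 = 0.90836829·160240.96 = 145557.81.

145560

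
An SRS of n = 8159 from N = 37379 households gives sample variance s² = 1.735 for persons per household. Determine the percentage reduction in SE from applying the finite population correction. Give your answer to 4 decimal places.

11.5849

f = n/N = 8159/37379 = 0.21827764.
SE_no-fpc = √(s²/n) = 0.014582476; SE_fpc = √((1−f)s²/n) = 0.012893106.
Ratio = √(1−f) = 0.88415064. Reduction = 100·(1 − 0.88415064) = 11.5849%.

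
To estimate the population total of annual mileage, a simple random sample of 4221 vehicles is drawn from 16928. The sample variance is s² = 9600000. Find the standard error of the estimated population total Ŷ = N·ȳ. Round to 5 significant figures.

Var(Ŷ) = N²·Var(ȳ) = N²·(1 − n/N)·s²/n.
f = 4221/16928 = 0.24935019; Var(ȳ) = 0.75064981·9600000/4221 = 1707.2348.
Var(Ŷ) = 16928² · 1707.2348 = 4.892204 × 10^11.
SE(Ŷ) = √(4.892204 × 10^11) = 699440.

699440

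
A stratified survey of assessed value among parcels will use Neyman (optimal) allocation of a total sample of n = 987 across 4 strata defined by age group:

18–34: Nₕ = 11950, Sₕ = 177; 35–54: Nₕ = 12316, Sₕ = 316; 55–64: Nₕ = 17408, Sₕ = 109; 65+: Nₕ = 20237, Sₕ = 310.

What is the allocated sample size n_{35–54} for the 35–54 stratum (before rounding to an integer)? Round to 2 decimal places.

Neyman allocation: nₕ = n·NₕSₕ / Σⱼ NⱼSⱼ.
Σ NⱼSⱼ = 11950·177 + 12316·316 + 17408·109 + 20237·310 = 1.4177948 × 10^7.
n_{35–54} = 987·12316·316 / (1.4177948 × 10^7) = 270.93.

270.93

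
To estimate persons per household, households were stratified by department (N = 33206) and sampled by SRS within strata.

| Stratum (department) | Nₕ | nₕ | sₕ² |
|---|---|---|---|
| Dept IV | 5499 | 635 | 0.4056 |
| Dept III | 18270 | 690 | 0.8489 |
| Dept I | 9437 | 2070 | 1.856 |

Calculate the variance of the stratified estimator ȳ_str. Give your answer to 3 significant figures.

Var(ȳ_str) = Σₕ Wₕ²(1 − fₕ)sₕ²/nₕ with Wₕ = Nₕ/N, N = 33206.
Dept IV: Wₕ = 0.16560260; term = 0.16560260²·(1 − 0.11547554)·0.4056/635 = 1.5494172 × 10^-5.
Dept III: Wₕ = 0.55020177; term = 0.55020177²·(1 − 0.03776683)·0.8489/690 = 3.5837007 × 10^-4.
Dept I: Wₕ = 0.28419563; term = 0.28419563²·(1 − 0.21934937)·1.856/2070 = 5.6532621 × 10^-5.
Sum = 4.3039686 × 10^-4.

4.30 × 10^-4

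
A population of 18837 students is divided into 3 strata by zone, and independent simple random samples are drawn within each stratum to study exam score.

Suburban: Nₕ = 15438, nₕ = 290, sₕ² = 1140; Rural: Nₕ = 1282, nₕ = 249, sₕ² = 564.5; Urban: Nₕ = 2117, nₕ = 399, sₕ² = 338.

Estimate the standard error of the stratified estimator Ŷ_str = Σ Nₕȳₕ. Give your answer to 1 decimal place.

Var(Ŷ_str) = Σₕ Nₕ²(1 − fₕ)sₕ²/nₕ.
Suburban: 15438²·(1 − 290/15438)·1140/290 = 9.1929138 × 10^8.
Rural: 1282²·(1 − 249/1282)·564.5/249 = 3.0022921 × 10^6.
Urban: 2117²·(1 − 399/2117)·338/399 = 3.0809725 × 10^6.
Sum = 9.2537464 × 10^8.
SE = √(9.2537464 × 10^8) = 30420.0.

30420.0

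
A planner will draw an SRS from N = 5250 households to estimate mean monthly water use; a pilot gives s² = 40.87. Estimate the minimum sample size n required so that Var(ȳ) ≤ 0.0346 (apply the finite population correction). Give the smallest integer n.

965

Without fpc, n₀ = s²/D = 40.87/0.0346 = 1181.2139.
With fpc, (1 − n/N)·s²/n ≤ D requires n ≥ n₀/(1 + n₀/N) = 1181.2139/(1 + 1181.2139/5250) = 964.2617.
Rounding up, n = 965.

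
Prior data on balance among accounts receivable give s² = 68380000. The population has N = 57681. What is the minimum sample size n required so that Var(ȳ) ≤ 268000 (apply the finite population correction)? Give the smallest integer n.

255

Without fpc, n₀ = s²/D = 68380000/268000 = 255.1493.
With fpc, (1 − n/N)·s²/n ≤ D requires n ≥ n₀/(1 + n₀/N) = 255.1493/(1 + 255.1493/57681) = 254.0256.
Rounding up, n = 255.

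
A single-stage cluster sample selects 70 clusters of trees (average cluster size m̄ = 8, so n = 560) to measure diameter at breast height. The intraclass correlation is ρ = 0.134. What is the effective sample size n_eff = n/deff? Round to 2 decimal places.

deff = 1 + (8 − 1)·0.134 = 1 + 0.938 = 1.938.
n_eff = 560 / 1.938 = 288.96.

288.96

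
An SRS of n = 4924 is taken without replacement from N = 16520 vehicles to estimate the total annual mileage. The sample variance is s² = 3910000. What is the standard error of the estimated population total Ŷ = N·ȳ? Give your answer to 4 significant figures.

390000

Var(Ŷ) = N²·Var(ȳ) = N²·(1 − n/N)·s²/n.
f = 4924/16520 = 0.29806295; Var(ȳ) = 0.70193705·3910000/4924 = 557.38705.
Var(Ŷ) = 16520² · 557.38705 = 1.5211672 × 10^11.
SE(Ŷ) = √(1.5211672 × 10^11) = 390000.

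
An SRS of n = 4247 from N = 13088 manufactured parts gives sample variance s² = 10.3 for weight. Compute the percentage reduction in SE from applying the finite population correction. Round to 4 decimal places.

17.8109

f = n/N = 4247/13088 = 0.32449572.
SE_no-fpc = √(s²/n) = 0.049246739; SE_fpc = √((1−f)s²/n) = 0.040475436.
Ratio = √(1−f) = 0.82189067. Reduction = 100·(1 − 0.82189067) = 17.8109%.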